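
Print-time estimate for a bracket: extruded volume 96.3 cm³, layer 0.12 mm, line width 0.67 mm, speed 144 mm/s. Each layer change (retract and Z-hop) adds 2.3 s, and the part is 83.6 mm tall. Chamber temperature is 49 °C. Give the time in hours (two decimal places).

2.76 hours

Line area: 0.12 × 0.67 → 0.0804 mm².
Toolpath length = 96.3 cm³ / 0.0804 mm² = 96300 / 0.0804 = 1197761.2 mm.
Extrusion time = 1197761.2 / 144, so 8317.8 s.
Layer count = ceil(83.6 / 0.12) = 697.
Z-hop total: 697 × 2.3 → 1603.1 s.
Total = 8317.8 + 1603.1 = 9920.9 s = 2.76 hours.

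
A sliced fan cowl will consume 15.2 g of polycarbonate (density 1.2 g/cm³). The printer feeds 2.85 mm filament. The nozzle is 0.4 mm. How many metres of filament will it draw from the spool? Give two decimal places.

Volume = 15.2 g / 1.2 g·cm⁻³ = 12.6667 cm³ = 12666.7 mm³.
Cross-section of 2.85 mm filament: π·(2.85/2)² = 6.3794 mm².
L = V/A = 12666.7/6.3794 = 1985.56 mm → 1.99 m.

1.99 m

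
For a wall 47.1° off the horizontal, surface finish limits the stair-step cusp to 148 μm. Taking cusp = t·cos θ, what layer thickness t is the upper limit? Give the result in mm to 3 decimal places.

cos(47.1°) = 0.6807; t_max = 0.148/0.6807 = 0.217 mm.

0.217 mm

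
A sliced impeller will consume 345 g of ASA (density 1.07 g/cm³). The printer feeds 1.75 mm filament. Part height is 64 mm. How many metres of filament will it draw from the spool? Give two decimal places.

Extruded volume: 345/1.07 = 322.4299 cm³ (322429.9 mm³).
A = π r² = π × 0.875² = 2.4053 mm².
Length = 322429.9 / 2.4053 = 134049.77 mm = 134.05 m.

134.05 m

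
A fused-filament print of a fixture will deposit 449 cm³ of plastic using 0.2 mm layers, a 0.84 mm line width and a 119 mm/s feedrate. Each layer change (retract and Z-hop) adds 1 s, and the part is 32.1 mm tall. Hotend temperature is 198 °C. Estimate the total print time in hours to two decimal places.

Extrusion cross-section = 0.2 × 0.84, so 0.168 mm².
Path length: 449000 mm³ / 0.168 mm² → 2672619 mm.
Extrusion time = 2672619 / 119 = 22459 s.
Number of layers: 32.1 / 0.2 → 161 (rounded up).
Non-print overhead = 161 × 1, so 161 s.
Total = 22459 + 161 = 22620 s = 6.28 hours.

6.28 hours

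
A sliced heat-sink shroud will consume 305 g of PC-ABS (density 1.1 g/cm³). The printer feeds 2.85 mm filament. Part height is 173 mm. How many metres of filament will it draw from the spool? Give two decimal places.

43.46 m

Volume = 305 g / 1.1 g·cm⁻³ = 277.2727 cm³ = 277272.7 mm³.
Cross-section of 2.85 mm filament: π·(2.85/2)² = 6.3794 mm².
L = V/A = 277272.7/6.3794 = 43463.76 mm → 43.46 m.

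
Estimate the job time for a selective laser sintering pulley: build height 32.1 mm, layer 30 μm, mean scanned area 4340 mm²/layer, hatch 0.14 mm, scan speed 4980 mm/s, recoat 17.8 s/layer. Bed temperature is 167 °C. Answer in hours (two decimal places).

Layers = ⌈32.1/0.03⌉ = 1070.
Scan path per layer: 4340 / 0.14 → 31000 mm.
Scan time per layer: 31000 / 4980 → 6.2249 s.
Per-layer time = 6.2249 + 17.8 = 24.0249 s.
Build time = 1070 × 24.0249 = 25706.643 s = 7.14 hours.

7.14 hours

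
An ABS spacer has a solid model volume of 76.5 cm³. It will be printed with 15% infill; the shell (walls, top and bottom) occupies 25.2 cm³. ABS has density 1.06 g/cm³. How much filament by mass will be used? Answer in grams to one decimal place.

34.9 g

Infill region: 76.5 − 25.2 → 51.3 cm³.
Infill volume = 0.15 × 51.3, so 7.695 cm³.
Total extruded = 25.2 + 7.695 = 32.895 cm³.
Mass = 32.895 × 1.06 = 34.8687 g.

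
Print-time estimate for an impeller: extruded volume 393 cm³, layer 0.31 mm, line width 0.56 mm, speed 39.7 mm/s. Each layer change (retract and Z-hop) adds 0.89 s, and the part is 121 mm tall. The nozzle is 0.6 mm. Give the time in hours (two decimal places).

Extrusion cross-section: 0.31 × 0.56 → 0.1736 mm².
Total extruded path = 393000/0.1736 = 2263824.9 mm.
Print-move time = 2263824.9 / 39.7, so 57023.3 s.
Layer count = ceil(121 / 0.31) = 391.
Non-print overhead = 391 × 0.89, so 347.99 s.
Altogether 57023.3 + 347.99 = 57371.29 s, i.e. 15.94 hours.

15.94 hours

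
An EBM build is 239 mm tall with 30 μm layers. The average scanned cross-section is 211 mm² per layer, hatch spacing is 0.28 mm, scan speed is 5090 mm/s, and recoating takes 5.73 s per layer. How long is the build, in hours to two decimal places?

13.01 hours

Number of layers: 239 / 0.03 → 7967 (rounded up).
Scan path per layer = 211 / 0.28, so 753.6 mm.
Scan time per layer = 753.6 / 5090 = 0.1481 s.
Per-layer time = 0.1481 + 5.73 = 5.8781 s.
Total: 7967 × 5.8781 s = 46830.8227 s → 13.01 hours.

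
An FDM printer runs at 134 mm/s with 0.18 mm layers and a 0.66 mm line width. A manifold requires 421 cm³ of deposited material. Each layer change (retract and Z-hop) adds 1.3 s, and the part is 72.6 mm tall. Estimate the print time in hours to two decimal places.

Bead cross-section: 0.18 × 0.66 → 0.1188 mm².
Path length: 421000 mm³ / 0.1188 mm² → 3543771 mm.
Extrusion time: 3543771 / 134 → 26446.1 s.
Layers = ⌈72.6/0.18⌉ = 404.
Z-hop total: 404 × 1.3 → 525.2 s.
Altogether 26446.1 + 525.2 = 26971.3 s, i.e. 7.49 hours.

7.49 hours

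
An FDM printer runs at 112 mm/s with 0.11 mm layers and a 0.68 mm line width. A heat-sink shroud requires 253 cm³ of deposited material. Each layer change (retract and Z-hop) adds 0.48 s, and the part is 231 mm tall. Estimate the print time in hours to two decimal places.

8.67 hours

Bead cross-section = 0.11 × 0.68, so 0.0748 mm².
Toolpath length = 253 cm³ / 0.0748 mm² = 253000 / 0.0748 = 3382352.9 mm.
Time extruding = 3382352.9 / 112, so 30199.6 s.
Layer count = ceil(231 / 0.11) = 2100.
Non-print overhead = 2100 × 0.48, so 1008 s.
Total = 30199.6 + 1008 = 31207.6 s = 8.67 hours.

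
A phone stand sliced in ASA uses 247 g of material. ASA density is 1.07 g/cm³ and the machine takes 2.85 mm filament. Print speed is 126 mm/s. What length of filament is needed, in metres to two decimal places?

Extruded volume: 247/1.07 = 230.8411 cm³ (230841.1 mm³).
Cross-section of 2.85 mm filament: π·(2.85/2)² = 6.3794 mm².
Length = 230841.1 / 6.3794 = 36185.39 mm = 36.19 m.

36.19 m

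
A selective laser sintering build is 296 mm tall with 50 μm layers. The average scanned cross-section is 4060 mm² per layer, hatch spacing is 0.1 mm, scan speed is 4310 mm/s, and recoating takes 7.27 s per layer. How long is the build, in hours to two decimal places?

27.45 hours

Number of layers: 296 / 0.05 → 5920 (rounded up).
Hatch length per layer: 4060 / 0.1 → 40600 mm.
Laser time per layer = 40600 / 4310 = 9.42 s.
Time per layer = 9.42 + 7.27 = 16.69 s.
5920 layers × 16.69 s/layer = 98804.8 s, i.e. 27.45 hours.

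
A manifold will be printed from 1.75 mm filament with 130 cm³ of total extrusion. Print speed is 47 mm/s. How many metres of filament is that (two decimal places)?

Cross-section of 1.75 mm filament: π·(1.75/2)² = 2.4053 mm².
Length = 130 cm³ / 2.4053 mm² = 130000 / 2.4053 = 54047.31 mm = 54.05 m.

54.05 m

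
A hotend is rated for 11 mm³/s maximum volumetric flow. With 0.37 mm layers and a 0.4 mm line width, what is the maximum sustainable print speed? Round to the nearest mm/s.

74 mm/s

Extrusion cross-section = 0.37 × 0.4 = 0.148 mm².
v_max = Q/A = 11/0.148 = 74.32 mm/s → 74 mm/s.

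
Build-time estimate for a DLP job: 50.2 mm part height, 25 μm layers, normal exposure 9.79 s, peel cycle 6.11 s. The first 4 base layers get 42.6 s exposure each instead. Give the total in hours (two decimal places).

8.91 hours

Layers = ⌈50.2/0.025⌉ = 2008.
Bottom layers = 4 × (42.6 + 6.11), so 194.84 s.
Regular layers = 2004 × (9.79 + 6.11), so 31863.6 s.
Total = 194.84 + 31863.6 = 32058.44 s = 8.91 hours.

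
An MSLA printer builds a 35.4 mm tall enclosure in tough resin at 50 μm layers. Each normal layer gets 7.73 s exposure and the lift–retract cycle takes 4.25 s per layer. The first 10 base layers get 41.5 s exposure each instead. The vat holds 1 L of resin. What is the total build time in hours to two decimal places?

2.45 hours

Layer count = ceil(35.4 / 0.05) = 708.
Bottom layers = 10 × (41.5 + 4.25), so 457.5 s.
Remaining layers = 698 × (7.73 + 4.25) = 8362.04 s.
Sum: 457.5 + 8362.04 = 8819.54 s → 2.45 hours.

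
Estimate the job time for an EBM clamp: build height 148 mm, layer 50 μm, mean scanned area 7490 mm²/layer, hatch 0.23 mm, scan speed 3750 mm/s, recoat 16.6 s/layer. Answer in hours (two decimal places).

Number of layers: 148 / 0.05 → 2960 (rounded up).
Scan path per layer = 7490 / 0.23 = 32565.2 mm.
Beam time per layer = 32565.2 / 3750, so 8.6841 s.
Per-layer time = 8.6841 + 16.6, so 25.2841 s.
Total: 2960 × 25.2841 s = 74840.936 s → 20.79 hours.

20.79 hours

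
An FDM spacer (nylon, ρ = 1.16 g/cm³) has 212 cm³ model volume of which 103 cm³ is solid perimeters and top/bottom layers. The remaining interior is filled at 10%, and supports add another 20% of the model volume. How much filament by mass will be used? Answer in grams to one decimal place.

Volume inside the shell = 212 − 103 = 109 cm³.
Infill volume = 0.10 × 109, so 10.9 cm³.
Support = 0.20 × 212 = 42.4 cm³.
Deposited volume = 103 + 10.9 + 42.4 = 156.3 cm³.
Mass = 156.3 × 1.16, so 181.308 g.

181.3 g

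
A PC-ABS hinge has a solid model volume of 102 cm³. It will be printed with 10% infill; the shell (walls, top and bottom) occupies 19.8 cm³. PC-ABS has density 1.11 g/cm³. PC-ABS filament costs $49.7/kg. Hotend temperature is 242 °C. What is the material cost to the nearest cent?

$1.55

Interior volume = 102 − 19.8 = 82.2 cm³.
Infill volume = 0.10 × 82.2, so 8.22 cm³.
Total extruded = 19.8 + 8.22 = 28.02 cm³.
Mass = 28.02 × 1.11, so 31.1022 g.
Cost = 31.1022 g / 1000 × $49.7/kg = $1.55.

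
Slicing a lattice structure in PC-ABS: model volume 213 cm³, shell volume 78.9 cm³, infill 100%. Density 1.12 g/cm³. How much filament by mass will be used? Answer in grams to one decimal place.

238.6 g

Volume inside the shell = 213 − 78.9 = 134.1 cm³.
Infill volume = 1.00 × 134.1, so 134.1 cm³.
Deposited volume: 78.9 + 134.1 → 213 cm³.
Mass = 213 × 1.12 = 238.56 g.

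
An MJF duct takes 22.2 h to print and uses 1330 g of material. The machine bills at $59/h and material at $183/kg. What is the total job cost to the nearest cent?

Machine-time cost = 59 × 22.2 = $1309.80.
Material charge = 183 × 1330/1000 = $243.39.
Total = 1309.80 + 243.39 = $1553.19.

$1553.19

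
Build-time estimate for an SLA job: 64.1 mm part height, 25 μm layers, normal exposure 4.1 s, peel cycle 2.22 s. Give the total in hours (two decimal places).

Number of layers: 64.1 / 0.025 → 2564 (rounded up).
Each layer takes = 4.1 + 2.22 = 6.32 s.
Build time: 2564 × 6.32 s = 16204.48 s, i.e. 4.50 hours.

4.50 hours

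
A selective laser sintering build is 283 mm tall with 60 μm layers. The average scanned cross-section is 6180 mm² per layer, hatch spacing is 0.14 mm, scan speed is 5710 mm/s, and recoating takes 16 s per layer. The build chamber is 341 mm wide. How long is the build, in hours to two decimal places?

Number of layers: 283 / 0.06 → 4717 (rounded up).
Per-layer scan distance = 6180 / 0.14 = 44142.9 mm.
Laser time per layer = 44142.9 / 5710, so 7.7308 s.
Time per layer = 7.7308 + 16 = 23.7308 s.
Total: 4717 × 23.7308 s = 111938.1836 s → 31.09 hours.

31.09 hours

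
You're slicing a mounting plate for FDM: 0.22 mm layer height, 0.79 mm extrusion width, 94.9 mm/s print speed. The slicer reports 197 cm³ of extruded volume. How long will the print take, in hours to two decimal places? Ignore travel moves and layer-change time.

Bead cross-section = 0.22 × 0.79, so 0.1738 mm².
Total extruded path = 197000/0.1738 = 1133486.8 mm.
Print-move time: 1133486.8 / 94.9 → 11944 s.
Converting: 11944 s = 3.32 hours.

3.32 hours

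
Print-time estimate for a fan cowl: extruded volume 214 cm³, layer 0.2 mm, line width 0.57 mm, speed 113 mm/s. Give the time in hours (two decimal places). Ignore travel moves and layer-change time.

Line area: 0.2 × 0.57 → 0.114 mm².
Total extruded path = 214000/0.114 = 1877193 mm.
Time extruding: 1877193 / 113 → 16612.3 s.
In the requested units: 16612.3 s = 4.61 hours.

4.61 hours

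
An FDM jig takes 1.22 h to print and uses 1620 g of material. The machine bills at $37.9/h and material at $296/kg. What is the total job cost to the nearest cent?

$525.76

Machine-time cost: 37.9 × 1.22 → $46.238.
Material charge: 296 × 1620/1000 → $479.52.
Job cost: 46.238 + 479.52 = 525.758 ≈ $525.76.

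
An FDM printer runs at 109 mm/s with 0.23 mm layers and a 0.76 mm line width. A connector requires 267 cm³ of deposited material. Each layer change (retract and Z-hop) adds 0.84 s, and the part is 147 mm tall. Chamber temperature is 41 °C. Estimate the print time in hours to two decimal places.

4.04 hours

Line area = 0.23 × 0.76 = 0.1748 mm².
Total extruded path = 267000/0.1748 = 1527460 mm.
Extrusion time = 1527460 / 109 = 14013.4 s.
Layers = ⌈147/0.23⌉ = 640.
Z-hop total = 640 × 0.84, so 537.6 s.
Altogether 14013.4 + 537.6 = 14551 s, i.e. 4.04 hours.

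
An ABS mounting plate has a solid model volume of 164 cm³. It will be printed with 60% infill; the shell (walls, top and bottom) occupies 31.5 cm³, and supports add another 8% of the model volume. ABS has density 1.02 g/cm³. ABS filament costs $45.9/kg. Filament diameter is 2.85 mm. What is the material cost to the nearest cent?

$5.81

Interior volume: 164 − 31.5 → 132.5 cm³.
Infill deposited: 0.60 × 132.5 → 79.5 cm³.
Support = 0.08 × 164, so 13.12 cm³.
Total extruded: 31.5 + 79.5 + 13.12 → 124.12 cm³.
Mass = 124.12 × 1.02, so 126.6024 g.
At $45.9/kg: 126.6024/1000 × 45.9 = $5.81.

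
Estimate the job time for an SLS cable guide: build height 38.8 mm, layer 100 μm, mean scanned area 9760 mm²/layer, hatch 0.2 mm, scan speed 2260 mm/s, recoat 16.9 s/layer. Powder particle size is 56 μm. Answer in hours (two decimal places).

4.15 hours

Layers = ⌈38.8/0.1⌉ = 388.
Hatch length per layer = 9760 / 0.2 = 48800 mm.
Per-layer scan time: 48800 / 2260 → 21.5929 s.
Time per layer: 21.5929 + 16.9 → 38.4929 s.
Build time = 388 × 38.4929 = 14935.2452 s = 4.15 hours.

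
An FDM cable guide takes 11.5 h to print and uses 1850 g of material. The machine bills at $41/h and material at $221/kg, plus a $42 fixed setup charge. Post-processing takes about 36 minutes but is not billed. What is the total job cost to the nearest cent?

$922.35

Machine-time cost = 41 × 11.5 = $471.50.
Material charge: 221 × 1850/1000 → $408.85.
Adding setup: 471.50 + 408.85 + 42 → $922.35.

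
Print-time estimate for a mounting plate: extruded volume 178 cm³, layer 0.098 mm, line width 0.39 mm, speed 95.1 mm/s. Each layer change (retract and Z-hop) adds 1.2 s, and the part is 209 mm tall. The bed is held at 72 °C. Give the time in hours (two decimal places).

14.31 hours

Extrusion cross-section: 0.098 × 0.39 → 0.03822 mm².
Toolpath length = 178 cm³ / 0.03822 mm² = 178000 / 0.03822 = 4657247.5 mm.
Print-move time: 4657247.5 / 95.1 → 48972.1 s.
Layer count = ceil(209 / 0.098) = 2133.
Layer-change overhead: 2133 × 1.2 → 2559.6 s.
Altogether 48972.1 + 2559.6 = 51531.7 s, i.e. 14.31 hours.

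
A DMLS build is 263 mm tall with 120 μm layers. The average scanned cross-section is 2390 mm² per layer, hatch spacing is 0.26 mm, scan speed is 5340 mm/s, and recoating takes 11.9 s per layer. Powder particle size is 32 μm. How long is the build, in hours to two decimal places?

Layer count = ceil(263 / 0.12) = 2192.
Hatch length per layer: 2390 / 0.26 → 9192.3 mm.
Laser time per layer = 9192.3 / 5340, so 1.7214 s.
Per-layer time: 1.7214 + 11.9 → 13.6214 s.
2192 layers × 13.6214 s/layer = 29858.1088 s, i.e. 8.29 hours.

8.29 hours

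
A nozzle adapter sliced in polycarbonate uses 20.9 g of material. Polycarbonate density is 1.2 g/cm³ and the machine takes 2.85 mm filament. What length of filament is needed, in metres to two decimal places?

2.73 m

Volume = 20.9 g / 1.2 g·cm⁻³ = 17.4167 cm³ = 17416.7 mm³.
A = π r² = π × 1.425² = 6.3794 mm².
L = V/A = 17416.7/6.3794 = 2730.15 mm → 2.73 m.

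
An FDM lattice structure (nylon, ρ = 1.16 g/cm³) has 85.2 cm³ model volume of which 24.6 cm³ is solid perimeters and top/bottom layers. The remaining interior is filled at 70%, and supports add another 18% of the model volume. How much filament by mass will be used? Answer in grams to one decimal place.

95.5 g

Infill region = 85.2 − 24.6, so 60.6 cm³.
Deposited infill: 0.70 × 60.6 → 42.42 cm³.
Support = 0.18 × 85.2 = 15.336 cm³.
Total extruded = 24.6 + 42.42 + 15.336 = 82.356 cm³.
Mass = 82.356 × 1.16, so 95.53296 g.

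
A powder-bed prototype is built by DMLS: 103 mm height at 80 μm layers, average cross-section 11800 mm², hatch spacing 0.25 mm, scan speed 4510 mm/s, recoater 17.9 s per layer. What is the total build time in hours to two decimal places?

Number of layers: 103 / 0.08 → 1288 (rounded up).
Scan path per layer: 11800 / 0.25 → 47200 mm.
Per-layer scan time = 47200 / 4510 = 10.4656 s.
Layer cycle = 10.4656 + 17.9 = 28.3656 s.
1288 layers × 28.3656 s/layer = 36534.8928 s, i.e. 10.15 hours.

10.15 hours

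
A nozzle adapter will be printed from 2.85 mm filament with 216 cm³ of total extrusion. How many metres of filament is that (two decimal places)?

33.86 m

Filament cross-section = π × (2.85/2)² = 6.3794 mm².
Length = 216 cm³ / 6.3794 mm² = 216000 / 6.3794 = 33858.98 mm = 33.86 m.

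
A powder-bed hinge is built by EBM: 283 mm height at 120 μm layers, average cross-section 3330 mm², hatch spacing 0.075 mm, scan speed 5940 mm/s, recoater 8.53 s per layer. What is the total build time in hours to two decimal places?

Layers = ⌈283/0.12⌉ = 2359.
Per-layer scan distance: 3330 / 0.075 → 44400 mm.
Beam time per layer = 44400 / 5940, so 7.4747 s.
Layer cycle = 7.4747 + 8.53, so 16.0047 s.
Total: 2359 × 16.0047 s = 37755.0873 s → 10.49 hours.

10.49 hours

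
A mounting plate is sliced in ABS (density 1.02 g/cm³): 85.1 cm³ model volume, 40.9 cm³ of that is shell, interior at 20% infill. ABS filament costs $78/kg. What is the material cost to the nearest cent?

$3.96

Infill region = 85.1 − 40.9 = 44.2 cm³.
Infill deposited = 0.20 × 44.2, so 8.84 cm³.
Total extruded = 40.9 + 8.84 = 49.74 cm³.
Mass = 49.74 × 1.02 = 50.7348 g.
At $78/kg: 50.7348/1000 × 78 = $3.96.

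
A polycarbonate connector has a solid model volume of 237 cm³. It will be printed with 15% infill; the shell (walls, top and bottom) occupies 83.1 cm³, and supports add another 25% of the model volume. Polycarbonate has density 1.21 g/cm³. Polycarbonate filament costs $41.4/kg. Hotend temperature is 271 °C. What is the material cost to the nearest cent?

Interior volume: 237 − 83.1 → 153.9 cm³.
Infill deposited = 0.15 × 153.9, so 23.085 cm³.
Support = 0.25 × 237 = 59.25 cm³.
Total printed volume = 83.1 + 23.085 + 59.25 = 165.435 cm³.
Mass = 165.435 × 1.21 = 200.17635 g.
Cost = 200.17635 g / 1000 × $41.4/kg = $8.29.

$8.29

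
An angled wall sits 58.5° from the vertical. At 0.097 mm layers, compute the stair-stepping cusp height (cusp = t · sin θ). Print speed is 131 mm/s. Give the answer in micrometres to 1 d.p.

82.7 μm

sin(58.5°) = 0.8526, so cusp = 0.097 × 0.8526 = 0.082702 mm → 82.7 μm.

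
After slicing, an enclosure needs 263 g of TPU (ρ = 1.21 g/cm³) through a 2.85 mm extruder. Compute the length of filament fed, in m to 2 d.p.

34.07 m

Volume = 263 g / 1.21 g·cm⁻³ = 217.3554 cm³ = 217355.4 mm³.
Filament cross-section = π × (2.85/2)² = 6.3794 mm².
Length = 217355.4 / 6.3794 = 34071.45 mm = 34.07 m.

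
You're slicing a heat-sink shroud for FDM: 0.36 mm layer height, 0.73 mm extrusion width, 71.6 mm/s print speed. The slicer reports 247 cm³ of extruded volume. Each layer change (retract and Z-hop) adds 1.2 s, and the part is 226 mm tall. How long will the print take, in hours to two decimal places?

3.86 hours

Bead cross-section = 0.36 × 0.73, so 0.2628 mm².
Total extruded path = 247000/0.2628 = 939878.2 mm.
Time extruding = 939878.2 / 71.6, so 13126.8 s.
Layers = ⌈226/0.36⌉ = 628.
Layer-change overhead: 628 × 1.2 → 753.6 s.
Total = 13126.8 + 753.6 = 13880.4 s = 3.86 hours.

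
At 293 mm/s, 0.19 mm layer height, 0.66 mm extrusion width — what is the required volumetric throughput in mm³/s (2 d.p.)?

Extrusion cross-section = 0.19 × 0.66, so 0.1254 mm².
Q = v·A = 293 × 0.1254 = 36.74 mm³/s.

36.74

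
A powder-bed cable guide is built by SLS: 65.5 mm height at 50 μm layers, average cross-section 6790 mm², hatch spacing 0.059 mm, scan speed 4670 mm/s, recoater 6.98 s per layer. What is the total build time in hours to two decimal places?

Layers = ⌈65.5/0.05⌉ = 1310.
Scan path per layer = 6790 / 0.059 = 115084.7 mm.
Laser time per layer: 115084.7 / 4670 → 24.6434 s.
Layer cycle = 24.6434 + 6.98 = 31.6234 s.
Total: 1310 × 31.6234 s = 41426.654 s → 11.51 hours.

11.51 hours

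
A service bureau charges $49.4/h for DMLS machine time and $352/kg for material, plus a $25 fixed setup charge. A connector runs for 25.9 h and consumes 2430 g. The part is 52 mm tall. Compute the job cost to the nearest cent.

$2159.82

Machine-time cost = 49.4 × 25.9 = $1279.46.
Material cost = 352 × 2430/1000, so $855.36.
Total = 1279.46 + 855.36 + 25 = $2159.82.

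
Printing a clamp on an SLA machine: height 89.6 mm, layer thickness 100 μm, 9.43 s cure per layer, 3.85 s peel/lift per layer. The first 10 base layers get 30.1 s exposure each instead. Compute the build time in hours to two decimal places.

3.36 hours

Layers = ⌈89.6/0.1⌉ = 896.
Burn-in layers = 10 × (30.1 + 3.85), so 339.5 s.
Normal layers: 886 × (9.43 + 3.85) → 11766.08 s.
Total = 339.5 + 11766.08 = 12105.58 s = 3.36 hours.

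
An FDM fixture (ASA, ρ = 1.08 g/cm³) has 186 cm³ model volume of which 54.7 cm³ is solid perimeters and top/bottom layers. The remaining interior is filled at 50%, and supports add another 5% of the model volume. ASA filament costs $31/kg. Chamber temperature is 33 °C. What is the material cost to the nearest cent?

$4.34

Interior volume = 186 − 54.7, so 131.3 cm³.
Infill volume = 0.50 × 131.3, so 65.65 cm³.
Support = 0.05 × 186, so 9.3 cm³.
Deposited volume: 54.7 + 65.65 + 9.3 → 129.65 cm³.
Mass = 129.65 × 1.08, so 140.022 g.
At $31/kg: 140.022/1000 × 31 = $4.34.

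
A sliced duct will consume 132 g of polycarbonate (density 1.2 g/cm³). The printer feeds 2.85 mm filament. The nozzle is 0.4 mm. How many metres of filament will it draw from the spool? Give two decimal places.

17.24 m

Extruded volume: 132/1.2 = 110 cm³ (110000 mm³).
Cross-section of 2.85 mm filament: π·(2.85/2)² = 6.3794 mm².
Length = 110000 / 6.3794 = 17243 mm = 17.24 m.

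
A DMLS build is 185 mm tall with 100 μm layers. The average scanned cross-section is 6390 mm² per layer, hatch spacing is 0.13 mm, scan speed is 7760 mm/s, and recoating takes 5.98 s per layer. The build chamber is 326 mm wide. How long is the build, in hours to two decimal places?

Layers = ⌈185/0.1⌉ = 1850.
Per-layer scan distance: 6390 / 0.13 → 49153.8 mm.
Scan time per layer = 49153.8 / 7760, so 6.3343 s.
Time per layer = 6.3343 + 5.98 = 12.3143 s.
Total: 1850 × 12.3143 s = 22781.455 s → 6.33 hours.

6.33 hours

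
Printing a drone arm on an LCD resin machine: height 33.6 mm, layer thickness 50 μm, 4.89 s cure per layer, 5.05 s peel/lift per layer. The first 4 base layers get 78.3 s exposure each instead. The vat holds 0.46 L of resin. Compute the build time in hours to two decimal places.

1.94 hours

Number of layers: 33.6 / 0.05 → 672 (rounded up).
Base layers: 4 × (78.3 + 5.05) → 333.4 s.
Regular layers = 668 × (4.89 + 5.05) = 6639.92 s.
Sum: 333.4 + 6639.92 = 6973.32 s → 1.94 hours.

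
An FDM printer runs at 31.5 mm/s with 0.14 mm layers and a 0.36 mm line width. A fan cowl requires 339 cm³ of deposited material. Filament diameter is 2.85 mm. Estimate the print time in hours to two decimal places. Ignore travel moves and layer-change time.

Extrusion cross-section = 0.14 × 0.36, so 0.0504 mm².
Path length: 339000 mm³ / 0.0504 mm² → 6726190.5 mm.
Print-move time = 6726190.5 / 31.5, so 213529.9 s.
That's 213529.9 s → 59.31 hours.

59.31 hours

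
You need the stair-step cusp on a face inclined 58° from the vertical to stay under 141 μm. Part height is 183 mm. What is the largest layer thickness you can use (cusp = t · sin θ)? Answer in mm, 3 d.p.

sin(58°) = 0.8480; t_max = 0.141/0.8480 = 0.166 mm.

0.166 mm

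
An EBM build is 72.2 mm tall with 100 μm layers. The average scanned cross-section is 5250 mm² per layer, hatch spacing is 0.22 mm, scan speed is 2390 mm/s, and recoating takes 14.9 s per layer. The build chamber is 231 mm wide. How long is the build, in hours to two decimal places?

4.99 hours

Layers = ⌈72.2/0.1⌉ = 722.
Scan path per layer = 5250 / 0.22 = 23863.6 mm.
Beam time per layer: 23863.6 / 2390 → 9.9848 s.
Per-layer time = 9.9848 + 14.9 = 24.8848 s.
722 layers × 24.8848 s/layer = 17966.8256 s, i.e. 4.99 hours.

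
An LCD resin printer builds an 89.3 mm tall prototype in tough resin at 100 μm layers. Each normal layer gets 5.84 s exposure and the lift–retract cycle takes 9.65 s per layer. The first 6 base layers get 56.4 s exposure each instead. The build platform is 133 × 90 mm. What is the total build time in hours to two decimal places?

3.93 hours

Layers = ⌈89.3/0.1⌉ = 893.
Burn-in layers: 6 × (56.4 + 9.65) → 396.3 s.
Normal layers = 887 × (5.84 + 9.65), so 13739.63 s.
Sum: 396.3 + 13739.63 = 14135.93 s → 3.93 hours.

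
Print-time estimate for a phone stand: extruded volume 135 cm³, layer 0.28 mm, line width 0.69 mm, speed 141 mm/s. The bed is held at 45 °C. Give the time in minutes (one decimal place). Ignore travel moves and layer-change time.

Extrusion cross-section = 0.28 × 0.69, so 0.1932 mm².
Total extruded path = 135000/0.1932 = 698757.8 mm.
Extrusion time: 698757.8 / 141 → 4955.7 s.
4955.7 s = 82.6 minutes.

82.6 minutes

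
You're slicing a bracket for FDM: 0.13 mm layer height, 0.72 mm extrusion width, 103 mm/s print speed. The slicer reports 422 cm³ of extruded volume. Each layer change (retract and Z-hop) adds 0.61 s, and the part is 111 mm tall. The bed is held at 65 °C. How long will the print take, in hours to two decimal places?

Extrusion cross-section = 0.13 × 0.72, so 0.0936 mm².
Toolpath length = 422 cm³ / 0.0936 mm² = 422000 / 0.0936 = 4508547 mm.
Print-move time = 4508547 / 103, so 43772.3 s.
Layers = ⌈111/0.13⌉ = 854.
Z-hop total = 854 × 0.61 = 520.94 s.
Altogether 43772.3 + 520.94 = 44293.24 s, i.e. 12.30 hours.

12.30 hours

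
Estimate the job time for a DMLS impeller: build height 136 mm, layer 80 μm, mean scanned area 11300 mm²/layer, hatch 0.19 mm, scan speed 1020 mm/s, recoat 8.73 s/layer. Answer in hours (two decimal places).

Layers = ⌈136/0.08⌉ = 1700.
Per-layer scan distance = 11300 / 0.19, so 59473.7 mm.
Per-layer scan time = 59473.7 / 1020, so 58.3075 s.
Layer cycle: 58.3075 + 8.73 → 67.0375 s.
1700 layers × 67.0375 s/layer = 113963.75 s, i.e. 31.66 hours.

31.66 hours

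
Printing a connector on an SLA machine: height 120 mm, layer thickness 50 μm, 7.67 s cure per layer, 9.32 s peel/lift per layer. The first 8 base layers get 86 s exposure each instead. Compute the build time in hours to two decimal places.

11.50 hours

Number of layers: 120 / 0.05 → 2400 (rounded up).
Bottom layers = 8 × (86 + 9.32), so 762.56 s.
Normal layers = 2392 × (7.67 + 9.32), so 40640.08 s.
Sum: 762.56 + 40640.08 = 41402.64 s → 11.50 hours.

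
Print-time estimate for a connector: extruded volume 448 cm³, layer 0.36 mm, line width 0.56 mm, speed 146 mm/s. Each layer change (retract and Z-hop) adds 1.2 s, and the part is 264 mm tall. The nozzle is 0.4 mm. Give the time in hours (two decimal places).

4.47 hours

Line area: 0.36 × 0.56 → 0.2016 mm².
Total extruded path = 448000/0.2016 = 2222222.2 mm.
Print-move time = 2222222.2 / 146, so 15220.7 s.
Layers = ⌈264/0.36⌉ = 734.
Z-hop total = 734 × 1.2 = 880.8 s.
Total = 15220.7 + 880.8 = 16101.5 s = 4.47 hours.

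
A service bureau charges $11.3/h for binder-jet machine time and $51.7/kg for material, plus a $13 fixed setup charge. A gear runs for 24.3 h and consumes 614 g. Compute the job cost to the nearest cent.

Machine-time cost = 11.3 × 24.3 = $274.59.
Material charge = 51.7 × 614/1000, so $31.7438.
Total = 274.59 + 31.7438 + 13 = 319.3338 ≈ $319.33.

$319.33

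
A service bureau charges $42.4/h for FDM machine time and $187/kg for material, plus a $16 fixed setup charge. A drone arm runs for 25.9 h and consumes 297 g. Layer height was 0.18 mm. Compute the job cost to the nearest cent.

$1169.70

Machine-time cost: 42.4 × 25.9 → $1098.16.
Material charge = 187 × 297/1000 = $55.539.
Adding setup: 1098.16 + 55.539 + 16 → 1169.699 ≈ $1169.70.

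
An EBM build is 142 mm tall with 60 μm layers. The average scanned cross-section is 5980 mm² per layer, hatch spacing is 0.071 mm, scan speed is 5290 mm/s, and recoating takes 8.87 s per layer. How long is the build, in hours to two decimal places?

16.30 hours

Layers = ⌈142/0.06⌉ = 2367.
Scan path per layer = 5980 / 0.071, so 84225.4 mm.
Scan time per layer = 84225.4 / 5290 = 15.9216 s.
Layer cycle = 15.9216 + 8.87, so 24.7916 s.
Build time = 2367 × 24.7916 = 58681.7172 s = 16.30 hours.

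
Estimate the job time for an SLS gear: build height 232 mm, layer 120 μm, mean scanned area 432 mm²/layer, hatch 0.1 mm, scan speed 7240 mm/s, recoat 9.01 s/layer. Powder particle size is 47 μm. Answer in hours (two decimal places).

Layer count = ceil(232 / 0.12) = 1934.
Hatch length per layer = 432 / 0.1, so 4320 mm.
Laser time per layer = 4320 / 7240 = 0.5967 s.
Time per layer = 0.5967 + 9.01 = 9.6067 s.
Build time = 1934 × 9.6067 = 18579.3578 s = 5.16 hours.

5.16 hours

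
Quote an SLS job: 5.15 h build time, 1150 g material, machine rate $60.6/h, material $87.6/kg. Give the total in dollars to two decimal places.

$412.83

Machine-time cost: 60.6 × 5.15 → $312.09.
Material cost: 87.6 × 1150/1000 → $100.74.
Total = 312.09 + 100.74 = $412.83.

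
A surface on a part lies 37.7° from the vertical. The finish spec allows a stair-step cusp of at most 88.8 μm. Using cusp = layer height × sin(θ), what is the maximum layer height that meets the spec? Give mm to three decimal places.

sin(37.7°) = 0.6115; t_max = 0.0888/0.6115 = 0.145 mm.

0.145 mm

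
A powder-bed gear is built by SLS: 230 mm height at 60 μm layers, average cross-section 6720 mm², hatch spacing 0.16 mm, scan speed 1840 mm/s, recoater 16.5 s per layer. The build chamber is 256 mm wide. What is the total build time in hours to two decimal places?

41.88 hours

Layer count = ceil(230 / 0.06) = 3834.
Scan path per layer = 6720 / 0.16 = 42000 mm.
Per-layer scan time = 42000 / 1840 = 22.8261 s.
Time per layer = 22.8261 + 16.5 = 39.3261 s.
Build time = 3834 × 39.3261 = 150776.2674 s = 41.88 hours.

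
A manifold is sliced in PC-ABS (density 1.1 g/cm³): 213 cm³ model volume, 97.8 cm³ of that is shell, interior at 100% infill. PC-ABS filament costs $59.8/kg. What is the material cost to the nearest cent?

$14.01

Interior volume = 213 − 97.8, so 115.2 cm³.
Infill deposited: 1.00 × 115.2 → 115.2 cm³.
Total printed volume = 97.8 + 115.2 = 213 cm³.
Mass = 213 × 1.1 = 234.3 g.
At $59.8/kg: 234.3/1000 × 59.8 = $14.01.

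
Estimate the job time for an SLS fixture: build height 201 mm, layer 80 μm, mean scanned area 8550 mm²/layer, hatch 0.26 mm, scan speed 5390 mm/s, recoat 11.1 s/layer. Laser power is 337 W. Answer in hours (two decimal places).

12.01 hours

Layer count = ceil(201 / 0.08) = 2513.
Per-layer scan distance = 8550 / 0.26 = 32884.6 mm.
Scan time per layer = 32884.6 / 5390 = 6.101 s.
Per-layer time: 6.101 + 11.1 → 17.201 s.
2513 layers × 17.201 s/layer = 43226.113 s, i.e. 12.01 hours.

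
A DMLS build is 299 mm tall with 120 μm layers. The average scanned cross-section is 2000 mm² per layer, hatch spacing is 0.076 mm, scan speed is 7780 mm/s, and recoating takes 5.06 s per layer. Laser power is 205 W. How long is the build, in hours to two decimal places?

Layers = ⌈299/0.12⌉ = 2492.
Hatch length per layer = 2000 / 0.076, so 26315.8 mm.
Scan time per layer = 26315.8 / 7780, so 3.3825 s.
Time per layer: 3.3825 + 5.06 → 8.4425 s.
Build time = 2492 × 8.4425 = 21038.71 s = 5.84 hours.

5.84 hours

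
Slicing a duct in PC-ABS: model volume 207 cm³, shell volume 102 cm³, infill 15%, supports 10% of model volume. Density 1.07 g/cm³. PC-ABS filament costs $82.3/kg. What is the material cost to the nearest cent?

$12.19

Infill region = 207 − 102, so 105 cm³.
Infill deposited: 0.15 × 105 → 15.75 cm³.
Support: 0.10 × 207 → 20.7 cm³.
Deposited volume = 102 + 15.75 + 20.7 = 138.45 cm³.
Mass = 138.45 × 1.07 = 148.1415 g.
At $82.3/kg: 148.1415/1000 × 82.3 = $12.19.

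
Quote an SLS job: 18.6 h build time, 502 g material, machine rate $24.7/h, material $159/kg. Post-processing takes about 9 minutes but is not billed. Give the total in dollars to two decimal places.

$539.24

Time charge = 24.7 × 18.6, so $459.42.
Material charge = 159 × 502/1000 = $79.818.
Job cost: 459.42 + 79.818 = 539.238 ≈ $539.24.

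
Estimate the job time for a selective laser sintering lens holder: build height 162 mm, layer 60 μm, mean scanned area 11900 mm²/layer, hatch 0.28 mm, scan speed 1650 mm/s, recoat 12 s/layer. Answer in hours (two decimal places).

Number of layers: 162 / 0.06 → 2700 (rounded up).
Scan path per layer: 11900 / 0.28 → 42500 mm.
Laser time per layer: 42500 / 1650 → 25.7576 s.
Time per layer = 25.7576 + 12, so 37.7576 s.
Total: 2700 × 37.7576 s = 101945.52 s → 28.32 hours.

28.32 hours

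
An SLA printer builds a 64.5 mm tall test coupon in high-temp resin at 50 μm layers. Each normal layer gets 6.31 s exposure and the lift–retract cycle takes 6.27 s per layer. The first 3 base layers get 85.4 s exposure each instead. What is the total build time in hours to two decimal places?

Number of layers: 64.5 / 0.05 → 1290 (rounded up).
Bottom layers: 3 × (85.4 + 6.27) → 275.01 s.
Normal layers: 1287 × (6.31 + 6.27) → 16190.46 s.
Total = 275.01 + 16190.46 = 16465.47 s = 4.57 hours.

4.57 hours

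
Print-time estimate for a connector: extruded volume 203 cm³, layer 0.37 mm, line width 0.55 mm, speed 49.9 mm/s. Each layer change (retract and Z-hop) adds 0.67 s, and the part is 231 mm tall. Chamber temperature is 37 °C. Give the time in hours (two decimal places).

Line area: 0.37 × 0.55 → 0.2035 mm².
Total extruded path = 203000/0.2035 = 997543 mm.
Time extruding = 997543 / 49.9 = 19990.8 s.
Layers = ⌈231/0.37⌉ = 625.
Z-hop total = 625 × 0.67, so 418.75 s.
Altogether 19990.8 + 418.75 = 20409.55 s, i.e. 5.67 hours.

5.67 hours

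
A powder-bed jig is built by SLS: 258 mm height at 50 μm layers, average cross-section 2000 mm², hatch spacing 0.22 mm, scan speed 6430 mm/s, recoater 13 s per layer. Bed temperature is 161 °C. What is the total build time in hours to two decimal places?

20.66 hours

Layers = ⌈258/0.05⌉ = 5160.
Per-layer scan distance = 2000 / 0.22, so 9090.9 mm.
Laser time per layer = 9090.9 / 6430, so 1.4138 s.
Per-layer time = 1.4138 + 13 = 14.4138 s.
5160 layers × 14.4138 s/layer = 74375.208 s, i.e. 20.66 hours.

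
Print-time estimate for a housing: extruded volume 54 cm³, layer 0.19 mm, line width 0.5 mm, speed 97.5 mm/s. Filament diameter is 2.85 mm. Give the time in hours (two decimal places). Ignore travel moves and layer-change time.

Extrusion cross-section = 0.19 × 0.5 = 0.095 mm².
Total extruded path = 54000/0.095 = 568421.1 mm.
Extrusion time: 568421.1 / 97.5 → 5830 s.
Converting: 5830 s = 1.62 hours.

1.62 hours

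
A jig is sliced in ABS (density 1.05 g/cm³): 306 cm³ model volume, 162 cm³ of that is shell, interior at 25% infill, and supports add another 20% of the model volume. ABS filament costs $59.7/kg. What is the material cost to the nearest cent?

$16.25

Infill region = 306 − 162, so 144 cm³.
Infill deposited = 0.25 × 144 = 36 cm³.
Support = 0.20 × 306 = 61.2 cm³.
Total printed volume = 162 + 36 + 61.2 = 259.2 cm³.
Mass = 259.2 × 1.05 = 272.16 g.
At $59.7/kg: 272.16/1000 × 59.7 = $16.25.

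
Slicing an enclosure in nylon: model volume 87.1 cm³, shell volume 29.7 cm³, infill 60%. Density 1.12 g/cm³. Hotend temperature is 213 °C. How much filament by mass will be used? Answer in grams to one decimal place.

71.8 g

Interior volume = 87.1 − 29.7, so 57.4 cm³.
Infill deposited = 0.60 × 57.4 = 34.44 cm³.
Deposited volume = 29.7 + 34.44, so 64.14 cm³.
Mass = 64.14 × 1.12, so 71.8368 g.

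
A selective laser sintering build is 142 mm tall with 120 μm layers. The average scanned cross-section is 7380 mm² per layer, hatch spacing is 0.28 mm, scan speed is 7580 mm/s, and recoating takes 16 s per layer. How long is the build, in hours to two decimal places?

6.41 hours

Layers = ⌈142/0.12⌉ = 1184.
Hatch length per layer = 7380 / 0.28 = 26357.1 mm.
Per-layer scan time = 26357.1 / 7580, so 3.4772 s.
Per-layer time = 3.4772 + 16, so 19.4772 s.
Build time = 1184 × 19.4772 = 23061.0048 s = 6.41 hours.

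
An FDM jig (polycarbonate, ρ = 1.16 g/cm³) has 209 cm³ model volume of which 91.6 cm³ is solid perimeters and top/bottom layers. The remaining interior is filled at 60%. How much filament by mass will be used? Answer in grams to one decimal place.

188.0 g

Volume inside the shell: 209 − 91.6 → 117.4 cm³.
Deposited infill: 0.60 × 117.4 → 70.44 cm³.
Total extruded = 91.6 + 70.44 = 162.04 cm³.
Mass = 162.04 × 1.16, so 187.9664 g.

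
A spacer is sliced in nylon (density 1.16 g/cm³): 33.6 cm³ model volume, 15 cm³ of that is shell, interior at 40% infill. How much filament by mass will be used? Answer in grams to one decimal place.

26.0 g

Volume inside the shell: 33.6 − 15 → 18.6 cm³.
Infill deposited = 0.40 × 18.6, so 7.44 cm³.
Deposited volume: 15 + 7.44 → 22.44 cm³.
Mass = 22.44 × 1.16, so 26.0304 g.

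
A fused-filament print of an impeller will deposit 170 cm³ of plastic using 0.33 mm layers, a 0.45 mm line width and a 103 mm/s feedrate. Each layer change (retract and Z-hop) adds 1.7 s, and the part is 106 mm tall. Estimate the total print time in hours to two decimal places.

Bead cross-section = 0.33 × 0.45, so 0.1485 mm².
Toolpath length = 170 cm³ / 0.1485 mm² = 170000 / 0.1485 = 1144781.1 mm.
Print-move time = 1144781.1 / 103 = 11114.4 s.
Number of layers: 106 / 0.33 → 322 (rounded up).
Non-print overhead: 322 × 1.7 → 547.4 s.
Total = 11114.4 + 547.4 = 11661.8 s = 3.24 hours.

3.24 hours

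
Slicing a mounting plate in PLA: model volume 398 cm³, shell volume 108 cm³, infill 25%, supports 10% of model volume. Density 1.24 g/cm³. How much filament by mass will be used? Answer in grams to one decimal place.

Infill region: 398 − 108 → 290 cm³.
Infill volume = 0.25 × 290, so 72.5 cm³.
Support = 0.10 × 398 = 39.8 cm³.
Total printed volume = 108 + 72.5 + 39.8, so 220.3 cm³.
Mass = 220.3 × 1.24 = 273.172 g.

273.2 g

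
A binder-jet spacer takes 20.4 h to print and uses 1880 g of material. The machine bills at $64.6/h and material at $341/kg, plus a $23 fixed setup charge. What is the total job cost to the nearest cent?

Machine cost = 64.6 × 20.4 = $1317.84.
Feedstock cost = 341 × 1880/1000 = $641.08.
Adding setup: 1317.84 + 641.08 + 23 → $1981.92.

$1981.92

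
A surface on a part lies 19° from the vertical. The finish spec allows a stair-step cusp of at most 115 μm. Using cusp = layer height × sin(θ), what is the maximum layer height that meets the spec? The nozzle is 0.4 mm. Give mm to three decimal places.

0.353 mm

Layer height = cusp / sin(19°) = 0.115 / 0.3256 = 0.353 mm.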